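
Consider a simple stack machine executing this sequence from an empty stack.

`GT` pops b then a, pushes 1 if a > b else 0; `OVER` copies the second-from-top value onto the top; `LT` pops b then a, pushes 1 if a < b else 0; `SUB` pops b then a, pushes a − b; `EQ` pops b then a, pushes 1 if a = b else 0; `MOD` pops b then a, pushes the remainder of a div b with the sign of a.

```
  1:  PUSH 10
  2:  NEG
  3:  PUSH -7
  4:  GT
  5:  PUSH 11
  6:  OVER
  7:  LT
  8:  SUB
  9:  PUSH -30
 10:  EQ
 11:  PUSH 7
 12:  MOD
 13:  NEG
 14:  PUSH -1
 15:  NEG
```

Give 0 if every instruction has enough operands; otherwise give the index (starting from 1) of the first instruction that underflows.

PUSH 10   10
NEG       -10
PUSH -7   -10 -7
GT        0
PUSH 11   0 11
OVER      0 11 0
LT        0 0
SUB       0
PUSH -30  0 -30
EQ        0
PUSH 7    0 7
MOD       0
NEG       0
PUSH -1   0 -1
NEG       0 1

0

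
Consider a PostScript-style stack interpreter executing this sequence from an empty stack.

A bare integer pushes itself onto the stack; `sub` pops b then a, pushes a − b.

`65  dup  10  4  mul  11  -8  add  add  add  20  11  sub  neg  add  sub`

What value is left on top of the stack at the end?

-34

65  -> 65
dup -> 65 65
10  -> 65 65 10
4   -> 65 65 10 4
mul -> 65 65 40
11  -> 65 65 40 11
-8  -> 65 65 40 11 -8
add -> 65 65 40 3
add -> 65 65 43
add -> 65 108
20  -> 65 108 20
11  -> 65 108 20 11
sub -> 65 108 9
neg -> 65 108 -9
add -> 65 99
sub -> -34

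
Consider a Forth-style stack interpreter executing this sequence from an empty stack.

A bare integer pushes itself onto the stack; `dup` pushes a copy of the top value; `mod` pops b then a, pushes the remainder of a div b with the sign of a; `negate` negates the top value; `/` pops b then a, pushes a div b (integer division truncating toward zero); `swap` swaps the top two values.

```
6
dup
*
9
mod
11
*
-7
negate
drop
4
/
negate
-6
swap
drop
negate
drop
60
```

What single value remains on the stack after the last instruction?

60

6      -> 6
dup    -> 6 6
*      -> 36
9      -> 36 9
mod    -> 0
11     -> 0 11
*      -> 0
-7     -> 0 -7
negate -> 0 7
drop   -> 0
4      -> 0 4
/      -> 0
negate -> 0
-6     -> 0 -6
swap   -> -6 0
drop   -> -6
negate -> 6
drop   -> (empty)
60     -> 60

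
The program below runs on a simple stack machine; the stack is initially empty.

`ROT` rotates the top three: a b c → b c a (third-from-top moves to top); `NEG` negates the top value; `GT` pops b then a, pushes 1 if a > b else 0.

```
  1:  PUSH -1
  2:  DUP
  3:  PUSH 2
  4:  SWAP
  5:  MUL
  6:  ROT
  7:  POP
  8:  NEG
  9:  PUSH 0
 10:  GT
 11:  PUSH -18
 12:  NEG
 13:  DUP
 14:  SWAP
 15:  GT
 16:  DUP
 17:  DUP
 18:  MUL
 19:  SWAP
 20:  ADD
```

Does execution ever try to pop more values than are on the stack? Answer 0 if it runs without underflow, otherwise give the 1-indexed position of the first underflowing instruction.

PUSH -1  -1
DUP      -1 -1
PUSH 2   -1 -1 2
SWAP     -1 2 -1
MUL      -1 -2
ROT  — needs 3 operands, stack has 2 → underflow

6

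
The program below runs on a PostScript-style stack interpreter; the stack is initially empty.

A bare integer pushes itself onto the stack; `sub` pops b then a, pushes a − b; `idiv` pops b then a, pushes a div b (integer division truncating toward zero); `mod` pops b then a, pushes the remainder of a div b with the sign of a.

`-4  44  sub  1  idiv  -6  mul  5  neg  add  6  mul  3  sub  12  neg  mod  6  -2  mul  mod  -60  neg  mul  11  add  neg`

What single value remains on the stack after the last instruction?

-191

-4    [-4]
44    [-4, 44]
sub   [-48]
1     [-48, 1]
idiv  [-48]
-6    [-48, -6]
mul   [288]
5     [288, 5]
neg   [288, -5]
add   [283]
6     [283, 6]
mul   [1698]
3     [1698, 3]
sub   [1695]
12    [1695, 12]
neg   [1695, -12]
mod   [3]
6     [3, 6]
-2    [3, 6, -2]
mul   [3, -12]
mod   [3]
-60   [3, -60]
neg   [3, 60]
mul   [180]
11    [180, 11]
add   [191]
neg   [-191]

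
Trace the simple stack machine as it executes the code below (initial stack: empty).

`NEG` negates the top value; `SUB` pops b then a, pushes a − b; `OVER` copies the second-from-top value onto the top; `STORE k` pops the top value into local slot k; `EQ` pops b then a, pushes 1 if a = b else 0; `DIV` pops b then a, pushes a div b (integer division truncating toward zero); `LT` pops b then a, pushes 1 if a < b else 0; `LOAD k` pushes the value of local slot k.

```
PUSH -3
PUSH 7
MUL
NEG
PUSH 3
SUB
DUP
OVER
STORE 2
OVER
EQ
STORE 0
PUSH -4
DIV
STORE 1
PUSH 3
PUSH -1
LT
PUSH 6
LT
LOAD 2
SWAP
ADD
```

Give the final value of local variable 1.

PUSH -3 -> -3
PUSH 7  -> -3 7
MUL     -> -21
NEG     -> 21
PUSH 3  -> 21 3
SUB     -> 18
DUP     -> 18 18
OVER    -> 18 18 18
STORE 2 -> 18 18
OVER    -> 18 18 18
EQ      -> 18 1
STORE 0 -> 18
PUSH -4 -> 18 -4
DIV     -> -4
STORE 1 -> (empty)
PUSH 3  -> 3
PUSH -1 -> 3 -1
LT      -> 0
PUSH 6  -> 0 6
LT      -> 1
LOAD 2  -> 1 18
SWAP    -> 18 1
ADD     -> 19

-4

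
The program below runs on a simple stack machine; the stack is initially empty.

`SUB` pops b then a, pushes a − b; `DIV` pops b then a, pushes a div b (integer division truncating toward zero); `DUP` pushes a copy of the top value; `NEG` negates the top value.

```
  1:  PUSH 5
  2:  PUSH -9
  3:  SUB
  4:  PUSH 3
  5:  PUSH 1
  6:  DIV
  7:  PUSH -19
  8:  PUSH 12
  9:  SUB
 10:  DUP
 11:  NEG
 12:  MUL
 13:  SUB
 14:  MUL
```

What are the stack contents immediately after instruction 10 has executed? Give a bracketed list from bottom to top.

[14, 3, -31, -31]

PUSH 5   → [5]
PUSH -9  → [5, -9]
SUB      → [14]
PUSH 3   → [14, 3]
PUSH 1   → [14, 3, 1]
DIV      → [14, 3]
PUSH -19 → [14, 3, -19]
PUSH 12  → [14, 3, -19, 12]
SUB      → [14, 3, -31]
DUP      → [14, 3, -31, -31]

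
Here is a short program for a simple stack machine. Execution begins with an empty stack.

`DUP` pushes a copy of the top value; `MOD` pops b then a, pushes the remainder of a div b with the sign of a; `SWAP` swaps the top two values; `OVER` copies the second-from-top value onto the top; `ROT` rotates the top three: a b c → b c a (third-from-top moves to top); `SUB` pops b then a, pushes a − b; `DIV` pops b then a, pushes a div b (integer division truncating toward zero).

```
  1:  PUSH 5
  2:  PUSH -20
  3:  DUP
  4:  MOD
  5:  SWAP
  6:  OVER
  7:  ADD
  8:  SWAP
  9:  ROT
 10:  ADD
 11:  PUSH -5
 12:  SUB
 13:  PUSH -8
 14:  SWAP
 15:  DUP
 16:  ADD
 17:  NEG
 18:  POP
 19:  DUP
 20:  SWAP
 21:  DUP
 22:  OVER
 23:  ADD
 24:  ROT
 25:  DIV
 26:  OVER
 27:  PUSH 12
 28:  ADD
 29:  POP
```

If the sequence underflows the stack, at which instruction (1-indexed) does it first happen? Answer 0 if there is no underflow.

PUSH 5   → 5
PUSH -20 → 5 -20
DUP      → 5 -20 -20
MOD      → 5 0
SWAP     → 0 5
OVER     → 0 5 0
ADD      → 0 5
SWAP     → 5 0
ROT  — needs 3 operands, stack has 2 → underflow

9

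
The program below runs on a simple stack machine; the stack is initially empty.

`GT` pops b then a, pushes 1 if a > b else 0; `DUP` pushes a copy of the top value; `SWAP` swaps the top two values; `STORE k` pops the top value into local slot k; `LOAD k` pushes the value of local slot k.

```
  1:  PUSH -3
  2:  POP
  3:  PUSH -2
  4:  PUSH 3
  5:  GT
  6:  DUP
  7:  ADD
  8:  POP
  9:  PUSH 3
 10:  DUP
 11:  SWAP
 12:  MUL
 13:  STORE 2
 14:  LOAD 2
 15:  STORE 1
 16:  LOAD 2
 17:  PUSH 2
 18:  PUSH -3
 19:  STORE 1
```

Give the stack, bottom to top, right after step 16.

PUSH -3 : -3
POP     : (empty)
PUSH -2 : -2
PUSH 3  : -2 3
GT      : 0
DUP     : 0 0
ADD     : 0
POP     : (empty)
PUSH 3  : 3
DUP     : 3 3
SWAP    : 3 3
MUL     : 9
STORE 2 : (empty)
LOAD 2  : 9
STORE 1 : (empty)
LOAD 2  : 9

[9]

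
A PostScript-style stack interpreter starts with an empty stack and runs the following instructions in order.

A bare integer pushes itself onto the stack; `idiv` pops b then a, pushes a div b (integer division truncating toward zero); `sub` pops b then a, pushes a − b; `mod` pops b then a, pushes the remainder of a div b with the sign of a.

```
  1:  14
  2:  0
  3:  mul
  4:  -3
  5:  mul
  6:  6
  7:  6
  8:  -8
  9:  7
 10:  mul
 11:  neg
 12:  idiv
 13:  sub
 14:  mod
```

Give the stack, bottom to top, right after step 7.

14   [14]
0    [14, 0]
mul  [0]
-3   [0, -3]
mul  [0]
6    [0, 6]
6    [0, 6, 6]

[0, 6, 6]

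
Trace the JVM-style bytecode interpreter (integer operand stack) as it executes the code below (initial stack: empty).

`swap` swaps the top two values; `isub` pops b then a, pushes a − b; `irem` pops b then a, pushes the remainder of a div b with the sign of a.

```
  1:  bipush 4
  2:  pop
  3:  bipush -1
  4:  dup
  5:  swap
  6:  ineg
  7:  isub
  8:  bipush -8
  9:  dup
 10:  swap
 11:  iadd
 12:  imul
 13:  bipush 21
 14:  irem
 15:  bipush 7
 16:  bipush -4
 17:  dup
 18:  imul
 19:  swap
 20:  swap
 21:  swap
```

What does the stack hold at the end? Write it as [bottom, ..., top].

bipush 4  → [4]
pop       → []
bipush -1 → [-1]
dup       → [-1, -1]
swap      → [-1, -1]
ineg      → [-1, 1]
isub      → [-2]
bipush -8 → [-2, -8]
dup       → [-2, -8, -8]
swap      → [-2, -8, -8]
iadd      → [-2, -16]
imul      → [32]
bipush 21 → [32, 21]
irem      → [11]
bipush 7  → [11, 7]
bipush -4 → [11, 7, -4]
dup       → [11, 7, -4, -4]
imul      → [11, 7, 16]
swap      → [11, 16, 7]
swap      → [11, 7, 16]
swap      → [11, 16, 7]

[11, 16, 7]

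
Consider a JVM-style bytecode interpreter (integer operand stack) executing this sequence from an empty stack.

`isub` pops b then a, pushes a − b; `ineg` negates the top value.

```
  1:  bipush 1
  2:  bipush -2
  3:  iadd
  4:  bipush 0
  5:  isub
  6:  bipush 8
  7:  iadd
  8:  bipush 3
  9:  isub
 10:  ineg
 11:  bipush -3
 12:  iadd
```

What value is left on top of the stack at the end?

-7

bipush 1  → 1
bipush -2 → 1 -2
iadd      → -1
bipush 0  → -1 0
isub      → -1
bipush 8  → -1 8
iadd      → 7
bipush 3  → 7 3
isub      → 4
ineg      → -4
bipush -3 → -4 -3
iadd      → -7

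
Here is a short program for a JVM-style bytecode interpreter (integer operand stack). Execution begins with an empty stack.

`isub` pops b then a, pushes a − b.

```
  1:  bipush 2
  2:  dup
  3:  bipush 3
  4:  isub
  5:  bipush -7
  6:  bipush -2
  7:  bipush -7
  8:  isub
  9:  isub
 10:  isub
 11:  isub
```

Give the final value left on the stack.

bipush 2   [2]
dup        [2, 2]
bipush 3   [2, 2, 3]
isub       [2, -1]
bipush -7  [2, -1, -7]
bipush -2  [2, -1, -7, -2]
bipush -7  [2, -1, -7, -2, -7]
isub       [2, -1, -7, 5]
isub       [2, -1, -12]
isub       [2, 11]
isub       [-9]

-9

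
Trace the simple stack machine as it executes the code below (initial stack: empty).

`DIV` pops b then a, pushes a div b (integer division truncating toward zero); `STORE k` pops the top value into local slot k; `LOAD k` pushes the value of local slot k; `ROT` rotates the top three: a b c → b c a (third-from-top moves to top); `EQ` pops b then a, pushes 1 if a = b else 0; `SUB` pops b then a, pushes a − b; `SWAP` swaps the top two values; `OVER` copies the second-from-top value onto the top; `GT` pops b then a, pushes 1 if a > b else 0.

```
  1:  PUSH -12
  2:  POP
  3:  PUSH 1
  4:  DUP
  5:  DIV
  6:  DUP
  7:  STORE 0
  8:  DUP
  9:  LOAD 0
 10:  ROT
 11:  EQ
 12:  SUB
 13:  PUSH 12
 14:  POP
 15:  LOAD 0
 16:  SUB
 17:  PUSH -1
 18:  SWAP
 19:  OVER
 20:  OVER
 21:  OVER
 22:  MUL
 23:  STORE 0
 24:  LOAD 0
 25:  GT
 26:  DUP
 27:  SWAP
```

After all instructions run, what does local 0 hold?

PUSH -12 : -12
POP      : (empty)
PUSH 1   : 1
DUP      : 1 1
DIV      : 1
DUP      : 1 1
STORE 0  : 1
DUP      : 1 1
LOAD 0   : 1 1 1
ROT      : 1 1 1
EQ       : 1 1
SUB      : 0
PUSH 12  : 0 12
POP      : 0
LOAD 0   : 0 1
SUB      : -1
PUSH -1  : -1 -1
SWAP     : -1 -1
OVER     : -1 -1 -1
OVER     : -1 -1 -1 -1
OVER     : -1 -1 -1 -1 -1
MUL      : -1 -1 -1 1
STORE 0  : -1 -1 -1
LOAD 0   : -1 -1 -1 1
GT       : -1 -1 0
DUP      : -1 -1 0 0
SWAP     : -1 -1 0 0

1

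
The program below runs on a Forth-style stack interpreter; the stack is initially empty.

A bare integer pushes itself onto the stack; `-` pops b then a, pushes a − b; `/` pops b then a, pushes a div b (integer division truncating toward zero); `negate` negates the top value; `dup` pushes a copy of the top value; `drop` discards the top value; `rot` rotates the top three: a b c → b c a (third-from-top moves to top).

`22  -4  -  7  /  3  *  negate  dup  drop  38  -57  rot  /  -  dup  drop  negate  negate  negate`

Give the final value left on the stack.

-32

22     → [22]
-4     → [22, -4]
-      → [26]
7      → [26, 7]
/      → [3]
3      → [3, 3]
*      → [9]
negate → [-9]
dup    → [-9, -9]
drop   → [-9]
38     → [-9, 38]
-57    → [-9, 38, -57]
rot    → [38, -57, -9]
/      → [38, 6]
-      → [32]
dup    → [32, 32]
drop   → [32]
negate → [-32]
negate → [32]
negate → [-32]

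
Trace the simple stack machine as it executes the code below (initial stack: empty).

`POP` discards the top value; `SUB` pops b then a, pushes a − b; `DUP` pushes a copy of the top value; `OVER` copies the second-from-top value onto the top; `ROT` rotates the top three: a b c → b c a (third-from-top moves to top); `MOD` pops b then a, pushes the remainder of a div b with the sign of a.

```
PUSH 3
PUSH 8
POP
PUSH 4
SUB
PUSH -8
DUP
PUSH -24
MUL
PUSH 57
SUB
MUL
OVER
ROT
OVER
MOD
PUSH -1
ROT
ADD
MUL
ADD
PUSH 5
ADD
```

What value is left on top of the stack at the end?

-1075

PUSH 3   → 3
PUSH 8   → 3 8
POP      → 3
PUSH 4   → 3 4
SUB      → -1
PUSH -8  → -1 -8
DUP      → -1 -8 -8
PUSH -24 → -1 -8 -8 -24
MUL      → -1 -8 192
PUSH 57  → -1 -8 192 57
SUB      → -1 -8 135
MUL      → -1 -1080
OVER     → -1 -1080 -1
ROT      → -1080 -1 -1
OVER     → -1080 -1 -1 -1
MOD      → -1080 -1 0
PUSH -1  → -1080 -1 0 -1
ROT      → -1080 0 -1 -1
ADD      → -1080 0 -2
MUL      → -1080 0
ADD      → -1080
PUSH 5   → -1080 5
ADD      → -1075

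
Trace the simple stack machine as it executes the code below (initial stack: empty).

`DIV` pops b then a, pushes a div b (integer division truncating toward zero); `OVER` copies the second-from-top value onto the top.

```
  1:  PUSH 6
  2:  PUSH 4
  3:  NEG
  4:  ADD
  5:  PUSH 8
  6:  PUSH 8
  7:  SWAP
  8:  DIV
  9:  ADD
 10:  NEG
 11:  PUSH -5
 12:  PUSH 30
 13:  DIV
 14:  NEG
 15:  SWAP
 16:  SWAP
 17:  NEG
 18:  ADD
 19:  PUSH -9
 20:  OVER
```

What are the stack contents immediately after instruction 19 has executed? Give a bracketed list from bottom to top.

PUSH 6   [6]
PUSH 4   [6, 4]
NEG      [6, -4]
ADD      [2]
PUSH 8   [2, 8]
PUSH 8   [2, 8, 8]
SWAP     [2, 8, 8]
DIV      [2, 1]
ADD      [3]
NEG      [-3]
PUSH -5  [-3, -5]
PUSH 30  [-3, -5, 30]
DIV      [-3, 0]
NEG      [-3, 0]
SWAP     [0, -3]
SWAP     [-3, 0]
NEG      [-3, 0]
ADD      [-3]
PUSH -9  [-3, -9]

[-3, -9]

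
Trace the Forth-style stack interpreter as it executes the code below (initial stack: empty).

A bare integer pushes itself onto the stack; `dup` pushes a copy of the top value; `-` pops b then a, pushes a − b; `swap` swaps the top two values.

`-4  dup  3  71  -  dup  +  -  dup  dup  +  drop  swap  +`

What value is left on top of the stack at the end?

-4   → -4
dup  → -4 -4
3    → -4 -4 3
71   → -4 -4 3 71
-    → -4 -4 -68
dup  → -4 -4 -68 -68
+    → -4 -4 -136
-    → -4 132
dup  → -4 132 132
dup  → -4 132 132 132
+    → -4 132 264
drop → -4 132
swap → 132 -4
+    → 128

128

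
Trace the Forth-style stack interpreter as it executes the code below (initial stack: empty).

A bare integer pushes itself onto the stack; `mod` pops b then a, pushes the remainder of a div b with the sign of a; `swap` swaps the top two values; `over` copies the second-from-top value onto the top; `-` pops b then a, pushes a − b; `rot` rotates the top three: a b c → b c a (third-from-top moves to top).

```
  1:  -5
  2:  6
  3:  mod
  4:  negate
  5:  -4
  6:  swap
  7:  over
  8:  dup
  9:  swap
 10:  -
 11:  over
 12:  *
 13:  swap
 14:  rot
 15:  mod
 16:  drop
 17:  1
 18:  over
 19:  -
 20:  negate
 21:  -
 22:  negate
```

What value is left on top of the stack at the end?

-1

-5      [-5]
6       [-5, 6]
mod     [-5]
negate  [5]
-4      [5, -4]
swap    [-4, 5]
over    [-4, 5, -4]
dup     [-4, 5, -4, -4]
swap    [-4, 5, -4, -4]
-       [-4, 5, 0]
over    [-4, 5, 0, 5]
*       [-4, 5, 0]
swap    [-4, 0, 5]
rot     [0, 5, -4]
mod     [0, 1]
drop    [0]
1       [0, 1]
over    [0, 1, 0]
-       [0, 1]
negate  [0, -1]
-       [1]
negate  [-1]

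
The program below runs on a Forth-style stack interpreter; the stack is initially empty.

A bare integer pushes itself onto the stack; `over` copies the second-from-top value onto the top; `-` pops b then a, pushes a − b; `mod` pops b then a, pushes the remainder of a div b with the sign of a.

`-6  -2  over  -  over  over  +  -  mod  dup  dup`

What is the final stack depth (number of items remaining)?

-6   → [-6]
-2   → [-6, -2]
over → [-6, -2, -6]
-    → [-6, 4]
over → [-6, 4, -6]
over → [-6, 4, -6, 4]
+    → [-6, 4, -2]
-    → [-6, 6]
mod  → [0]
dup  → [0, 0]
dup  → [0, 0, 0]

3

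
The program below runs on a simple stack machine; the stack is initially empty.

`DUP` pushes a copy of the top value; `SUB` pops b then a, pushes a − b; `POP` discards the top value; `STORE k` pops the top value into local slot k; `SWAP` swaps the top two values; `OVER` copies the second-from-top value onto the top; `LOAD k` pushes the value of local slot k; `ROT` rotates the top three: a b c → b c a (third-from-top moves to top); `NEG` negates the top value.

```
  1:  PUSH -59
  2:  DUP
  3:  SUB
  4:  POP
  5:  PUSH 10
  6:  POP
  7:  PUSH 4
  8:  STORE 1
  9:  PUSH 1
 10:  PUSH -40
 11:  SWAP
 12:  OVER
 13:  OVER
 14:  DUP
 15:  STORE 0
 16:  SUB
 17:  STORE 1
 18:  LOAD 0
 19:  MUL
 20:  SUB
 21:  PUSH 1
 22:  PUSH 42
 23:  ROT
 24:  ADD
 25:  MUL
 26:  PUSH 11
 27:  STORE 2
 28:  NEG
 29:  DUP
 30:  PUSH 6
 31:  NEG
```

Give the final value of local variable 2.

PUSH -59  [-59]
DUP       [-59, -59]
SUB       [0]
POP       []
PUSH 10   [10]
POP       []
PUSH 4    [4]
STORE 1   []
PUSH 1    [1]
PUSH -40  [1, -40]
SWAP      [-40, 1]
OVER      [-40, 1, -40]
OVER      [-40, 1, -40, 1]
DUP       [-40, 1, -40, 1, 1]
STORE 0   [-40, 1, -40, 1]
SUB       [-40, 1, -41]
STORE 1   [-40, 1]
LOAD 0    [-40, 1, 1]
MUL       [-40, 1]
SUB       [-41]
PUSH 1    [-41, 1]
PUSH 42   [-41, 1, 42]
ROT       [1, 42, -41]
ADD       [1, 1]
MUL       [1]
PUSH 11   [1, 11]
STORE 2   [1]
NEG       [-1]
DUP       [-1, -1]
PUSH 6    [-1, -1, 6]
NEG       [-1, -1, -6]

11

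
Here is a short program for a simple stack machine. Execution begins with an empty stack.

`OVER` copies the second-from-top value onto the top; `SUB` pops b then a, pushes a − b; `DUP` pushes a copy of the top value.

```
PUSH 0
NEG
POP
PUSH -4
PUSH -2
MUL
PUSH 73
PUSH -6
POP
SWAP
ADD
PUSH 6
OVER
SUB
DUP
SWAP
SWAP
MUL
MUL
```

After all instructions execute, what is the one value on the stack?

PUSH 0   [0]
NEG      [0]
POP      []
PUSH -4  [-4]
PUSH -2  [-4, -2]
MUL      [8]
PUSH 73  [8, 73]
PUSH -6  [8, 73, -6]
POP      [8, 73]
SWAP     [73, 8]
ADD      [81]
PUSH 6   [81, 6]
OVER     [81, 6, 81]
SUB      [81, -75]
DUP      [81, -75, -75]
SWAP     [81, -75, -75]
SWAP     [81, -75, -75]
MUL      [81, 5625]
MUL      [455625]

455625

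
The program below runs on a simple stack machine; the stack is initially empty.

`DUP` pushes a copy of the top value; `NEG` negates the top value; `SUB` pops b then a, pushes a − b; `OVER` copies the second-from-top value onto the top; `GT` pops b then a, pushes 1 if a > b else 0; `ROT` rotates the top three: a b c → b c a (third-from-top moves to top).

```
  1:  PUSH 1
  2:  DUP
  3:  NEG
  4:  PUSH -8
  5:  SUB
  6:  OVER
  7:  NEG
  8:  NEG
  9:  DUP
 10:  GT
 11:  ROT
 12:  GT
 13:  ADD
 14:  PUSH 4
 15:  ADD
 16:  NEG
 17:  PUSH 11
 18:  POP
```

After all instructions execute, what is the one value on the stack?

PUSH 1  -> 1
DUP     -> 1 1
NEG     -> 1 -1
PUSH -8 -> 1 -1 -8
SUB     -> 1 7
OVER    -> 1 7 1
NEG     -> 1 7 -1
NEG     -> 1 7 1
DUP     -> 1 7 1 1
GT      -> 1 7 0
ROT     -> 7 0 1
GT      -> 7 0
ADD     -> 7
PUSH 4  -> 7 4
ADD     -> 11
NEG     -> -11
PUSH 11 -> -11 11
POP     -> -11

-11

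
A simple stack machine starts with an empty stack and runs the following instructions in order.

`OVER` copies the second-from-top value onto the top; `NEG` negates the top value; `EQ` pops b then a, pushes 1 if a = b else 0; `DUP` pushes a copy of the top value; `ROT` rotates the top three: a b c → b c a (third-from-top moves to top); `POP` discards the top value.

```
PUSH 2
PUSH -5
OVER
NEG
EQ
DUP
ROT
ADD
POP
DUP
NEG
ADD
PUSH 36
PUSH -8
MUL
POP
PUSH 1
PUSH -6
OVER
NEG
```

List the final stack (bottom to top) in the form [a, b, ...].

[0, 1, -6, -1]

PUSH 2  -> 2
PUSH -5 -> 2 -5
OVER    -> 2 -5 2
NEG     -> 2 -5 -2
EQ      -> 2 0
DUP     -> 2 0 0
ROT     -> 0 0 2
ADD     -> 0 2
POP     -> 0
DUP     -> 0 0
NEG     -> 0 0
ADD     -> 0
PUSH 36 -> 0 36
PUSH -8 -> 0 36 -8
MUL     -> 0 -288
POP     -> 0
PUSH 1  -> 0 1
PUSH -6 -> 0 1 -6
OVER    -> 0 1 -6 1
NEG     -> 0 1 -6 -1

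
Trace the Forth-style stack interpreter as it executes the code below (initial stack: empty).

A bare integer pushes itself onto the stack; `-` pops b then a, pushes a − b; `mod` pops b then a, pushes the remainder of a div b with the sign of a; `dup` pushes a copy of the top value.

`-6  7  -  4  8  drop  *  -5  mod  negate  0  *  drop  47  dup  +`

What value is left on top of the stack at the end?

-6     : -6
7      : -6 7
-      : -13
4      : -13 4
8      : -13 4 8
drop   : -13 4
*      : -52
-5     : -52 -5
mod    : -2
negate : 2
0      : 2 0
*      : 0
drop   : (empty)
47     : 47
dup    : 47 47
+      : 94

94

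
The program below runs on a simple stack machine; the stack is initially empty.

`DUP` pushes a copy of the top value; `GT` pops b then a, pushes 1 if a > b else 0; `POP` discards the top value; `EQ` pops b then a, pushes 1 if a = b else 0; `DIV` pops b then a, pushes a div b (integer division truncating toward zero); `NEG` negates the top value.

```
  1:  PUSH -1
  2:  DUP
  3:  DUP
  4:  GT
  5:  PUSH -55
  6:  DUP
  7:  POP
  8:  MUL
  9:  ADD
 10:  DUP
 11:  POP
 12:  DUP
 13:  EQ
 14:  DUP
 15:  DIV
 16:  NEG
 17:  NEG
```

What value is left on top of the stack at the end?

PUSH -1  -> [-1]
DUP      -> [-1, -1]
DUP      -> [-1, -1, -1]
GT       -> [-1, 0]
PUSH -55 -> [-1, 0, -55]
DUP      -> [-1, 0, -55, -55]
POP      -> [-1, 0, -55]
MUL      -> [-1, 0]
ADD      -> [-1]
DUP      -> [-1, -1]
POP      -> [-1]
DUP      -> [-1, -1]
EQ       -> [1]
DUP      -> [1, 1]
DIV      -> [1]
NEG      -> [-1]
NEG      -> [1]

1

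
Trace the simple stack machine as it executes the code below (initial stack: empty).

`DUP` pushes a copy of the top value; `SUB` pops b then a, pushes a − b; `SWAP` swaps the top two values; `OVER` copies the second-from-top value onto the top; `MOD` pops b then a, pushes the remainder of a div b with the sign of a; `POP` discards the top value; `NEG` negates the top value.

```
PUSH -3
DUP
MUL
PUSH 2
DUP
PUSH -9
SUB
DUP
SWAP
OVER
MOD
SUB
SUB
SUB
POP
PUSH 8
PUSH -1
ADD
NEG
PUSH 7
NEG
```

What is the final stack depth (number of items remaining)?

2

PUSH -3 : [-3]
DUP     : [-3, -3]
MUL     : [9]
PUSH 2  : [9, 2]
DUP     : [9, 2, 2]
PUSH -9 : [9, 2, 2, -9]
SUB     : [9, 2, 11]
DUP     : [9, 2, 11, 11]
SWAP    : [9, 2, 11, 11]
OVER    : [9, 2, 11, 11, 11]
MOD     : [9, 2, 11, 0]
SUB     : [9, 2, 11]
SUB     : [9, -9]
SUB     : [18]
POP     : []
PUSH 8  : [8]
PUSH -1 : [8, -1]
ADD     : [7]
NEG     : [-7]
PUSH 7  : [-7, 7]
NEG     : [-7, -7]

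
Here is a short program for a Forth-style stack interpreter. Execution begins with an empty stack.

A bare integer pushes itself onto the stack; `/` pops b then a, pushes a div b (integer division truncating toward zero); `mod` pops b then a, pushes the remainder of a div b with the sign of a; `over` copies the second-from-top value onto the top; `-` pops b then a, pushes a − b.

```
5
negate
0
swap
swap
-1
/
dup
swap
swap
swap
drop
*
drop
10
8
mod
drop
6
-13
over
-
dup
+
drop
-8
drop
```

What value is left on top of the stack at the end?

5      -> 5
negate -> -5
0      -> -5 0
swap   -> 0 -5
swap   -> -5 0
-1     -> -5 0 -1
/      -> -5 0
dup    -> -5 0 0
swap   -> -5 0 0
swap   -> -5 0 0
swap   -> -5 0 0
drop   -> -5 0
*      -> 0
drop   -> (empty)
10     -> 10
8      -> 10 8
mod    -> 2
drop   -> (empty)
6      -> 6
-13    -> 6 -13
over   -> 6 -13 6
-      -> 6 -19
dup    -> 6 -19 -19
+      -> 6 -38
drop   -> 6
-8     -> 6 -8
drop   -> 6

6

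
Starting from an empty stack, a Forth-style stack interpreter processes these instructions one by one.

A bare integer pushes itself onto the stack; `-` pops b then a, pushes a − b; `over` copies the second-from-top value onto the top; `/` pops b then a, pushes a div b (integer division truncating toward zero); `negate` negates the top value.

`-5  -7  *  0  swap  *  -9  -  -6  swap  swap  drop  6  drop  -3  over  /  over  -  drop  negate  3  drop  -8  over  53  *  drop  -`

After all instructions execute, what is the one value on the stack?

-5     : -5
-7     : -5 -7
*      : 35
0      : 35 0
swap   : 0 35
*      : 0
-9     : 0 -9
-      : 9
-6     : 9 -6
swap   : -6 9
swap   : 9 -6
drop   : 9
6      : 9 6
drop   : 9
-3     : 9 -3
over   : 9 -3 9
/      : 9 0
over   : 9 0 9
-      : 9 -9
drop   : 9
negate : -9
3      : -9 3
drop   : -9
-8     : -9 -8
over   : -9 -8 -9
53     : -9 -8 -9 53
*      : -9 -8 -477
drop   : -9 -8
-      : -1

-1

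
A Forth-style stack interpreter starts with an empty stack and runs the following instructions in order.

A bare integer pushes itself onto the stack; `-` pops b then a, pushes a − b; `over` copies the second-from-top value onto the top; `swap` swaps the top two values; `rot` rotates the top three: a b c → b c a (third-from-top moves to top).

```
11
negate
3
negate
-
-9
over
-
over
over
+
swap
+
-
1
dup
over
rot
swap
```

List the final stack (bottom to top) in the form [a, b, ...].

11     -> [11]
negate -> [-11]
3      -> [-11, 3]
negate -> [-11, -3]
-      -> [-8]
-9     -> [-8, -9]
over   -> [-8, -9, -8]
-      -> [-8, -1]
over   -> [-8, -1, -8]
over   -> [-8, -1, -8, -1]
+      -> [-8, -1, -9]
swap   -> [-8, -9, -1]
+      -> [-8, -10]
-      -> [2]
1      -> [2, 1]
dup    -> [2, 1, 1]
over   -> [2, 1, 1, 1]
rot    -> [2, 1, 1, 1]
swap   -> [2, 1, 1, 1]

[2, 1, 1, 1]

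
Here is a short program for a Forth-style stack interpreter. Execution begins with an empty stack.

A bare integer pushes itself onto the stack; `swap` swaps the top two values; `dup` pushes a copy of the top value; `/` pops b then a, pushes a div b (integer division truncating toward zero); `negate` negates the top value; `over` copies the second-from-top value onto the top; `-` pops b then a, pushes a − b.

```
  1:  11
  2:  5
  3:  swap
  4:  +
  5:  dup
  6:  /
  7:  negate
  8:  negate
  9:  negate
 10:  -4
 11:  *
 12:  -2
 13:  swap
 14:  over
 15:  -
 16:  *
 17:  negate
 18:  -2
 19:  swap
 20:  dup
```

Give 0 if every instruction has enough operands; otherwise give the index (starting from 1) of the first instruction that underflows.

0

11     → [11]
5      → [11, 5]
swap   → [5, 11]
+      → [16]
dup    → [16, 16]
/      → [1]
negate → [-1]
negate → [1]
negate → [-1]
-4     → [-1, -4]
*      → [4]
-2     → [4, -2]
swap   → [-2, 4]
over   → [-2, 4, -2]
-      → [-2, 6]
*      → [-12]
negate → [12]
-2     → [12, -2]
swap   → [-2, 12]
dup    → [-2, 12, 12]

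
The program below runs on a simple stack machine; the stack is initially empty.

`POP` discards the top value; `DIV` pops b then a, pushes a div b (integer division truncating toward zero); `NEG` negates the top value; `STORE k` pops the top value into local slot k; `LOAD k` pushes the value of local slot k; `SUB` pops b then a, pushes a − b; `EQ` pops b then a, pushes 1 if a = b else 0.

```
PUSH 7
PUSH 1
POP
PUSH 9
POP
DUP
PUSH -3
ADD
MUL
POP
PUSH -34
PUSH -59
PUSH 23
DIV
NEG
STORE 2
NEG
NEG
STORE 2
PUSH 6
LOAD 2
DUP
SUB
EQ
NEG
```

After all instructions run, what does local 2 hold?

PUSH 7    [7]
PUSH 1    [7, 1]
POP       [7]
PUSH 9    [7, 9]
POP       [7]
DUP       [7, 7]
PUSH -3   [7, 7, -3]
ADD       [7, 4]
MUL       [28]
POP       []
PUSH -34  [-34]
PUSH -59  [-34, -59]
PUSH 23   [-34, -59, 23]
DIV       [-34, -2]
NEG       [-34, 2]
STORE 2   [-34]
NEG       [34]
NEG       [-34]
STORE 2   []
PUSH 6    [6]
LOAD 2    [6, -34]
DUP       [6, -34, -34]
SUB       [6, 0]
EQ        [0]
NEG       [0]

-34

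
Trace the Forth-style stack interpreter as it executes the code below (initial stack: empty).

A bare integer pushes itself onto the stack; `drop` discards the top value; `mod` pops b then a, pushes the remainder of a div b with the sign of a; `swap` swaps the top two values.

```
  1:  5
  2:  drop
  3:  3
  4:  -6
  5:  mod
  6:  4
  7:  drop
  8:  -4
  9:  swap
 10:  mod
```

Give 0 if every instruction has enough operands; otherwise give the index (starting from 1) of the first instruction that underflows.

5    -> [5]
drop -> []
3    -> [3]
-6   -> [3, -6]
mod  -> [3]
4    -> [3, 4]
drop -> [3]
-4   -> [3, -4]
swap -> [-4, 3]
mod  -> [-1]

0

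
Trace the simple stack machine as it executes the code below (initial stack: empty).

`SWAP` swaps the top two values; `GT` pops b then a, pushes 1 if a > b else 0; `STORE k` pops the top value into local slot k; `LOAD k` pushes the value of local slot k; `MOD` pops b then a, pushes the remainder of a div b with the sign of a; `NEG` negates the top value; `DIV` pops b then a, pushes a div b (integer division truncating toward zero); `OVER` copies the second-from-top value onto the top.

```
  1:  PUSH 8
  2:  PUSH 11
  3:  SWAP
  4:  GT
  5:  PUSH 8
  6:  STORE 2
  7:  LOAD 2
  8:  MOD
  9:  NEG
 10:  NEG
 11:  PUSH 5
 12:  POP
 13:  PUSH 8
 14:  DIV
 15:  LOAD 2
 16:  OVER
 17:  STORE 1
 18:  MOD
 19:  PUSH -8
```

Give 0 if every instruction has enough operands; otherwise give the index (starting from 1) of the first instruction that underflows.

0

PUSH 8  → 8
PUSH 11 → 8 11
SWAP    → 11 8
GT      → 1
PUSH 8  → 1 8
STORE 2 → 1
LOAD 2  → 1 8
MOD     → 1
NEG     → -1
NEG     → 1
PUSH 5  → 1 5
POP     → 1
PUSH 8  → 1 8
DIV     → 0
LOAD 2  → 0 8
OVER    → 0 8 0
STORE 1 → 0 8
MOD     → 0
PUSH -8 → 0 -8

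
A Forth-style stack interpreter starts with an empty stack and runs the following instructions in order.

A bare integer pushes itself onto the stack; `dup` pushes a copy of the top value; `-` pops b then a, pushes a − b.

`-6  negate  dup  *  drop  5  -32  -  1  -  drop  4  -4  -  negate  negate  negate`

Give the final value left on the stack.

-8

-6      [-6]
negate  [6]
dup     [6, 6]
*       [36]
drop    []
5       [5]
-32     [5, -32]
-       [37]
1       [37, 1]
-       [36]
drop    []
4       [4]
-4      [4, -4]
-       [8]
negate  [-8]
negate  [8]
negate  [-8]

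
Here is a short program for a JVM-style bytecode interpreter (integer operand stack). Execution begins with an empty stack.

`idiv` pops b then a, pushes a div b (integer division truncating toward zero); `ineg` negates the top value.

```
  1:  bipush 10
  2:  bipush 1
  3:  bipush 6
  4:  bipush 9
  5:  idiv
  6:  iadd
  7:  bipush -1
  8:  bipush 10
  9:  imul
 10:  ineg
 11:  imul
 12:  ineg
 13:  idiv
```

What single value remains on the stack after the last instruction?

-1

bipush 10 → 10
bipush 1  → 10 1
bipush 6  → 10 1 6
bipush 9  → 10 1 6 9
idiv      → 10 1 0
iadd      → 10 1
bipush -1 → 10 1 -1
bipush 10 → 10 1 -1 10
imul      → 10 1 -10
ineg      → 10 1 10
imul      → 10 10
ineg      → 10 -10
idiv      → -1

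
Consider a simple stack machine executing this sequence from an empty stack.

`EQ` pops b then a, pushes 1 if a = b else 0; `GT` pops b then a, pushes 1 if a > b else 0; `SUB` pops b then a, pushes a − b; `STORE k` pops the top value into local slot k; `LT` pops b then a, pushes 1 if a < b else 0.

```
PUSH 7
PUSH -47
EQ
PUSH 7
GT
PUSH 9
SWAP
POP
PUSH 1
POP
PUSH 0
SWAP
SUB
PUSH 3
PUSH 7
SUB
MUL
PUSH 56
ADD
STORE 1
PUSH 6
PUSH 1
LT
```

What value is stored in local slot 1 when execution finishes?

92

PUSH 7   → [7]
PUSH -47 → [7, -47]
EQ       → [0]
PUSH 7   → [0, 7]
GT       → [0]
PUSH 9   → [0, 9]
SWAP     → [9, 0]
POP      → [9]
PUSH 1   → [9, 1]
POP      → [9]
PUSH 0   → [9, 0]
SWAP     → [0, 9]
SUB      → [-9]
PUSH 3   → [-9, 3]
PUSH 7   → [-9, 3, 7]
SUB      → [-9, -4]
MUL      → [36]
PUSH 56  → [36, 56]
ADD      → [92]
STORE 1  → []
PUSH 6   → [6]
PUSH 1   → [6, 1]
LT       → [0]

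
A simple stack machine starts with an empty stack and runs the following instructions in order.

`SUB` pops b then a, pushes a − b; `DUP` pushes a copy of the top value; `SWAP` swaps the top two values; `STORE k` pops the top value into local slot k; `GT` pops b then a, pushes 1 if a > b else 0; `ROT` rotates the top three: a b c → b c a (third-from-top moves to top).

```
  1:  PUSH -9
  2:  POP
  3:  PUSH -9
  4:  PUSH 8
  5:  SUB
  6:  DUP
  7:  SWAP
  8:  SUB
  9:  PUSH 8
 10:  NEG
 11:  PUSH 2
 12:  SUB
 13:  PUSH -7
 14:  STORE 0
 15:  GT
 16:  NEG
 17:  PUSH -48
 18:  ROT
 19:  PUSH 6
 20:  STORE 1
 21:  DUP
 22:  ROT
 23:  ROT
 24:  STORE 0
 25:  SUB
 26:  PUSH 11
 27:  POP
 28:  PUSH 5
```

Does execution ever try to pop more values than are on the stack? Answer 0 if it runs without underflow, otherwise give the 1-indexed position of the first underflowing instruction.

18

PUSH -9  → [-9]
POP      → []
PUSH -9  → [-9]
PUSH 8   → [-9, 8]
SUB      → [-17]
DUP      → [-17, -17]
SWAP     → [-17, -17]
SUB      → [0]
PUSH 8   → [0, 8]
NEG      → [0, -8]
PUSH 2   → [0, -8, 2]
SUB      → [0, -10]
PUSH -7  → [0, -10, -7]
STORE 0  → [0, -10]
GT       → [1]
NEG      → [-1]
PUSH -48 → [-1, -48]
ROT  — needs 3 operands, stack has 2 → underflow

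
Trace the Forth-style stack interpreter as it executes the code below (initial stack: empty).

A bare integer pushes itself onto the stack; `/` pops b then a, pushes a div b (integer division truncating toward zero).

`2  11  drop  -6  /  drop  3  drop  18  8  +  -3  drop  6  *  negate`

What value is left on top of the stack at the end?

2       [2]
11      [2, 11]
drop    [2]
-6      [2, -6]
/       [0]
drop    []
3       [3]
drop    []
18      [18]
8       [18, 8]
+       [26]
-3      [26, -3]
drop    [26]
6       [26, 6]
*       [156]
negate  [-156]

-156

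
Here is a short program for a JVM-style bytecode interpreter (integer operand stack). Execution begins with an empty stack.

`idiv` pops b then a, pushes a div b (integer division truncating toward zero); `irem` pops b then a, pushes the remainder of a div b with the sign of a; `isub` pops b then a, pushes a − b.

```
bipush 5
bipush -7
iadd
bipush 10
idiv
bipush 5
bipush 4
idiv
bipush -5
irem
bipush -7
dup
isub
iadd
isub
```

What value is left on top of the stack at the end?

bipush 5  -> 5
bipush -7 -> 5 -7
iadd      -> -2
bipush 10 -> -2 10
idiv      -> 0
bipush 5  -> 0 5
bipush 4  -> 0 5 4
idiv      -> 0 1
bipush -5 -> 0 1 -5
irem      -> 0 1
bipush -7 -> 0 1 -7
dup       -> 0 1 -7 -7
isub      -> 0 1 0
iadd      -> 0 1
isub      -> -1

-1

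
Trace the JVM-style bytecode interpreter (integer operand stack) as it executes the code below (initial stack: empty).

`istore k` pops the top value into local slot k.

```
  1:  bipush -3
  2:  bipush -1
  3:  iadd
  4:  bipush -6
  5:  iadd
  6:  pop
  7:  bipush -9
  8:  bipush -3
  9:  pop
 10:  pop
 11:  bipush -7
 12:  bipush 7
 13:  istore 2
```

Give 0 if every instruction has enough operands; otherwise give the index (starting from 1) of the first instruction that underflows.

0

bipush -3 : -3
bipush -1 : -3 -1
iadd      : -4
bipush -6 : -4 -6
iadd      : -10
pop       : (empty)
bipush -9 : -9
bipush -3 : -9 -3
pop       : -9
pop       : (empty)
bipush -7 : -7
bipush 7  : -7 7
istore 2  : -7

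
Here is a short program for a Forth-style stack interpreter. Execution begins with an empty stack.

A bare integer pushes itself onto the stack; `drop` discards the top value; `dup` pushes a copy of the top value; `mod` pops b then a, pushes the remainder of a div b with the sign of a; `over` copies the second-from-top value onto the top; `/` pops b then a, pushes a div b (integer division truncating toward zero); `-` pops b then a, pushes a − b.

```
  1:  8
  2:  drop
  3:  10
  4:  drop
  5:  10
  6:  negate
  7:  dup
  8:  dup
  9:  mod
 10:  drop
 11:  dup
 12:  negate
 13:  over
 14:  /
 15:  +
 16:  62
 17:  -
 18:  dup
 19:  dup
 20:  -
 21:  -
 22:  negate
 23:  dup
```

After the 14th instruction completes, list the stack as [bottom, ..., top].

8      -> [8]
drop   -> []
10     -> [10]
drop   -> []
10     -> [10]
negate -> [-10]
dup    -> [-10, -10]
dup    -> [-10, -10, -10]
mod    -> [-10, 0]
drop   -> [-10]
dup    -> [-10, -10]
negate -> [-10, 10]
over   -> [-10, 10, -10]
/      -> [-10, -1]

[-10, -1]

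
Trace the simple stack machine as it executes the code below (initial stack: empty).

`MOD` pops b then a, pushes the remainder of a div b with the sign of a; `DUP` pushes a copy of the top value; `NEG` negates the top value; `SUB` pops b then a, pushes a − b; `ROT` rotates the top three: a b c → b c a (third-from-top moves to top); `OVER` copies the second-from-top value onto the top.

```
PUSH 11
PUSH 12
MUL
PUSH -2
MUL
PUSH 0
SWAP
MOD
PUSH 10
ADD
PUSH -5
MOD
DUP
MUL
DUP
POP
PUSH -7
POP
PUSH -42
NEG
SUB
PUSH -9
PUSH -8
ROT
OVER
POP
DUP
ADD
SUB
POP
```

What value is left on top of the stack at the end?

PUSH 11  : [11]
PUSH 12  : [11, 12]
MUL      : [132]
PUSH -2  : [132, -2]
MUL      : [-264]
PUSH 0   : [-264, 0]
SWAP     : [0, -264]
MOD      : [0]
PUSH 10  : [0, 10]
ADD      : [10]
PUSH -5  : [10, -5]
MOD      : [0]
DUP      : [0, 0]
MUL      : [0]
DUP      : [0, 0]
POP      : [0]
PUSH -7  : [0, -7]
POP      : [0]
PUSH -42 : [0, -42]
NEG      : [0, 42]
SUB      : [-42]
PUSH -9  : [-42, -9]
PUSH -8  : [-42, -9, -8]
ROT      : [-9, -8, -42]
OVER     : [-9, -8, -42, -8]
POP      : [-9, -8, -42]
DUP      : [-9, -8, -42, -42]
ADD      : [-9, -8, -84]
SUB      : [-9, 76]
POP      : [-9]

-9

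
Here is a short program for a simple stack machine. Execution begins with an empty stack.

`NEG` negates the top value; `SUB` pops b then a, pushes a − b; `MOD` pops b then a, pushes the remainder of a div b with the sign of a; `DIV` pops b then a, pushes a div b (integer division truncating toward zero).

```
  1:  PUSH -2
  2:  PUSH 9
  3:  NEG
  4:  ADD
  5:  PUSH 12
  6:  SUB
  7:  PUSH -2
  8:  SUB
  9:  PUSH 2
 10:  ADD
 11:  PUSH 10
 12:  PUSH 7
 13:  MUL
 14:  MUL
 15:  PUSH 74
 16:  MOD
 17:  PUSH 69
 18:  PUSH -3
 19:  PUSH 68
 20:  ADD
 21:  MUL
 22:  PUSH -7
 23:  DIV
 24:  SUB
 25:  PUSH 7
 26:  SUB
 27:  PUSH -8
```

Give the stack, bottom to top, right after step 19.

PUSH -2  [-2]
PUSH 9   [-2, 9]
NEG      [-2, -9]
ADD      [-11]
PUSH 12  [-11, 12]
SUB      [-23]
PUSH -2  [-23, -2]
SUB      [-21]
PUSH 2   [-21, 2]
ADD      [-19]
PUSH 10  [-19, 10]
PUSH 7   [-19, 10, 7]
MUL      [-19, 70]
MUL      [-1330]
PUSH 74  [-1330, 74]
MOD      [-72]
PUSH 69  [-72, 69]
PUSH -3  [-72, 69, -3]
PUSH 68  [-72, 69, -3, 68]

[-72, 69, -3, 68]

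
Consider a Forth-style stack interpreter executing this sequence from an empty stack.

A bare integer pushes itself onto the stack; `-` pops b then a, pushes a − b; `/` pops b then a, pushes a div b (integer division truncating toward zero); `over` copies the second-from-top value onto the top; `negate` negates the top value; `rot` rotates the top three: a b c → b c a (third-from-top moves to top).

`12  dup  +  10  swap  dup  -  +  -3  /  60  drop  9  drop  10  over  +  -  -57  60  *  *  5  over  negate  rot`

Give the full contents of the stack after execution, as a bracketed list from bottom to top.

12      12
dup     12 12
+       24
10      24 10
swap    10 24
dup     10 24 24
-       10 0
+       10
-3      10 -3
/       -3
60      -3 60
drop    -3
9       -3 9
drop    -3
10      -3 10
over    -3 10 -3
+       -3 7
-       -10
-57     -10 -57
60      -10 -57 60
*       -10 -3420
*       34200
5       34200 5
over    34200 5 34200
negate  34200 5 -34200
rot     5 -34200 34200

[5, -34200, 34200]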